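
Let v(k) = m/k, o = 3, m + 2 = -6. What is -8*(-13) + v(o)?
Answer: 304/3 ≈ 101.33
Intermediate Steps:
m = -8 (m = -2 - 6 = -8)
v(k) = -8/k
-8*(-13) + v(o) = -8*(-13) - 8/3 = 104 - 8*⅓ = 104 - 8/3 = 304/3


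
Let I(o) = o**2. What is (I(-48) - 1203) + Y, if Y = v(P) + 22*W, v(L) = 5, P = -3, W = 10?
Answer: 1326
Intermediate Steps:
Y = 225 (Y = 5 + 22*10 = 5 + 220 = 225)
(I(-48) - 1203) + Y = ((-48)**2 - 1203) + 225 = (2304 - 1203) + 225 = 1101 + 225 = 1326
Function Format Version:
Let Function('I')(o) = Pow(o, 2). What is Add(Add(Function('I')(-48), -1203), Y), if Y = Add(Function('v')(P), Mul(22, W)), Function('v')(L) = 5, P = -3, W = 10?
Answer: 1326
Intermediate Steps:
Y = 225 (Y = Add(5, Mul(22, 10)) = Add(5, 220) = 225)
Add(Add(Function('I')(-48), -1203), Y) = Add(Add(Pow(-48, 2), -1203), 225) = Add(Add(2304, -1203), 225) = Add(1101, 225) = 1326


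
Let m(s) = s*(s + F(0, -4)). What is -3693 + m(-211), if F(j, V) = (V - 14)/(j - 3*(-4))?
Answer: 82289/2 ≈ 41145.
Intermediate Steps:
F(j, V) = (-14 + V)/(12 + j) (F(j, V) = (-14 + V)/(j + 12) = (-14 + V)/(12 + j))
m(s) = s*(-3/2 + s) (m(s) = s*(s + (-14 - 4)/(12 + 0)) = s*(s - 18/12) = s*(s + (1/12)*(-18)) = s*(s - 3/2) = s*(-3/2 + s))
-3693 + m(-211) = -3693 + (½)*(-211)*(-3 + 2*(-211)) = -3693 + (½)*(-211)*(-3 - 422) = -3693 + (½)*(-211)*(-425) = -3693 + 89675/2 = 82289/2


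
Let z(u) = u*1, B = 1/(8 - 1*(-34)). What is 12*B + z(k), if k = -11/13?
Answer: -51/91 ≈ -0.56044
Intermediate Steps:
k = -11/13 (k = -11*1/13 = -11/13 ≈ -0.84615)
B = 1/42 (B = 1/(8 + 34) = 1/42 ≈ 0.023810)
z(u) = u
12*B + z(k) = 12*(1/42) - 11/13 = 2/7 - 11/13 = -51/91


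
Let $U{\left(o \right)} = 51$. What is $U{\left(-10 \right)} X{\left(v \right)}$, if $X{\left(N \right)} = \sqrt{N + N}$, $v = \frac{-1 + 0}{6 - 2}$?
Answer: $\frac{51 i \sqrt{2}}{2} \approx 36.062 i$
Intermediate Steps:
$v = - \frac{1}{4} \approx -0.25$
$X{\left(N \right)} = \sqrt{2} \sqrt{N}$ ($X{\left(N \right)} = \sqrt{2 N} = \sqrt{2} \sqrt{N}$)
$U{\left(-10 \right)} X{\left(v \right)} = 51 \sqrt{2} \sqrt{- \frac{1}{4}} = 51 \sqrt{2} \frac{i}{2} = 51 \frac{i \sqrt{2}}{2} = \frac{51 i \sqrt{2}}{2}$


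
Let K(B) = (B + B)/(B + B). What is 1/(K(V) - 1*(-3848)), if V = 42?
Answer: 1/3849 ≈ 0.00025981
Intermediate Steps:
K(B) = 1 (K(B) = (2*B)/((2*B)) = (2*B)*(1/(2*B)) = 1)
1/(K(V) - 1*(-3848)) = 1/(1 - 1*(-3848)) = 1/(1 + 3848) = 1/3849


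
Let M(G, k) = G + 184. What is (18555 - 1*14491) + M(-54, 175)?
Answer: 4194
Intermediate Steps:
M(G, k) = 184 + G
(18555 - 1*14491) + M(-54, 175) = (18555 - 1*14491) + (184 - 54) = (18555 - 14491) + 130 = 4064 + 130 = 4194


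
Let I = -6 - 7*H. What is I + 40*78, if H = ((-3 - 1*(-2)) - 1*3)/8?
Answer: 6235/2 ≈ 3117.5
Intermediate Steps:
H = -½ (H = ((-3 + 2) - 3)*(⅛) = (-1 - 3)*(⅛) = -4*⅛ = -½ ≈ -0.50000)
I = -5/2 (I = -6 - 7*(-½) = -6 + 7/2 = -5/2 ≈ -2.5000)
I + 40*78 = -5/2 + 40*78 = -5/2 + 3120 = 6235/2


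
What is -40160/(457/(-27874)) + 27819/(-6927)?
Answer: 2584736172799/1055213 ≈ 2.4495e+6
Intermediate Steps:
-40160/(457/(-27874)) + 27819/(-6927) = -40160/(457*(-1/27874)) + 27819*(-1/6927) = -40160/(-457/27874) - 9273/2309 = -40160*(-27874/457) - 9273/2309 = 1119419840/457 - 9273/2309 = 2584736172799/1055213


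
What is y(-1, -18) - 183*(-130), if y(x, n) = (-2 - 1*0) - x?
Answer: 23789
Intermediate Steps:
y(x, n) = -2 - x (y(x, n) = (-2 + 0) - x = -2 - x)
y(-1, -18) - 183*(-130) = (-2 - 1*(-1)) - 183*(-130) = (-2 + 1) + 23790 = -1 + 23790 = 23789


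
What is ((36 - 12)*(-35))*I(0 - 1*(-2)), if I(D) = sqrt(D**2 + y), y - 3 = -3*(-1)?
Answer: -840*sqrt(10) ≈ -2656.3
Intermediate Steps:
y = 6 (y = 3 - 3*(-1) = 3 + 3 = 6)
I(D) = sqrt(6 + D**2) (I(D) = sqrt(D**2 + 6) = sqrt(6 + D**2))
((36 - 12)*(-35))*I(0 - 1*(-2)) = ((36 - 12)*(-35))*sqrt(6 + (0 - 1*(-2))**2) = (24*(-35))*sqrt(6 + (0 + 2)**2) = -840*sqrt(6 + 2**2) = -840*sqrt(6 + 4) = -840*sqrt(10)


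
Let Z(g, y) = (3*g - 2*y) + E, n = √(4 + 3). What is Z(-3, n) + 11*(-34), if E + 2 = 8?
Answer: -377 - 2*√7 ≈ -382.29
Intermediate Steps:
E = 6 (E = -2 + 8 = 6)
n = √7 ≈ 2.6458
Z(g, y) = 6 - 2*y + 3*g (Z(g, y) = (3*g - 2*y) + 6 = (-2*y + 3*g) + 6 = 6 - 2*y + 3*g)
Z(-3, n) + 11*(-34) = (6 - 2*√7 + 3*(-3)) + 11*(-34) = (6 - 2*√7 - 9) - 374 = (-3 - 2*√7) - 374 = -377 - 2*√7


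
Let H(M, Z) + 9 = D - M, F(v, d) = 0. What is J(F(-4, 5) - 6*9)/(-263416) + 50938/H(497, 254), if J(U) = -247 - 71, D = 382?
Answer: -1677230597/4082948 ≈ -410.79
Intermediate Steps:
H(M, Z) = 373 - M (H(M, Z) = -9 + (382 - M) = 373 - M)
J(U) = -318
J(F(-4, 5) - 6*9)/(-263416) + 50938/H(497, 254) = -318/(-263416) + 50938/(373 - 1*497) = -318*(-1/263416) + 50938/(373 - 497) = 159/131708 + 50938/(-124) = 159/131708 + 50938*(-1/124) = 159/131708 - 25469/62 = -1677230597/4082948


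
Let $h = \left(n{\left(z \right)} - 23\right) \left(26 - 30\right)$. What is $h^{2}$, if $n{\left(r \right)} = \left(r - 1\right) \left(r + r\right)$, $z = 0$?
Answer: $8464$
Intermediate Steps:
$n{\left(r \right)} = 2 r \left(-1 + r\right)$ ($n{\left(r \right)} = \left(-1 + r\right) 2 r = 2 r \left(-1 + r\right)$)
$h = 92$ ($h = \left(2 \cdot 0 \left(-1 + 0\right) - 23\right) \left(26 - 30\right) = \left(2 \cdot 0 \left(-1\right) - 23\right) \left(-4\right) = \left(0 - 23\right) \left(-4\right) = \left(-23\right) \left(-4\right) = 92$)
$h^{2} = 92^{2} = 8464$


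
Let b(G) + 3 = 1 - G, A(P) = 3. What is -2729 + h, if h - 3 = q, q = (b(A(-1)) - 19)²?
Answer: -2150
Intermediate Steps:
b(G) = -2 - G (b(G) = -3 + (1 - G) = -2 - G)
q = 576 (q = ((-2 - 1*3) - 19)² = ((-2 - 3) - 19)² = (-5 - 19)² = (-24)² = 576)
h = 579 (h = 3 + 576 = 579)
-2729 + h = -2729 + 579 = -2150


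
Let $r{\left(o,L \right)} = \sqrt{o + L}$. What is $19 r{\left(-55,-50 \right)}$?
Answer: $19 i \sqrt{105} \approx 194.69 i$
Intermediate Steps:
$r{\left(o,L \right)} = \sqrt{L + o}$
$19 r{\left(-55,-50 \right)} = 19 \sqrt{-50 - 55} = 19 \sqrt{-105} = 19 i \sqrt{105}$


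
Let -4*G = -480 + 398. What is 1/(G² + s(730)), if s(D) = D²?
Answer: 4/2133281 ≈ 1.8750e-6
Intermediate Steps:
G = 41/2 (G = -(-480 + 398)/4 = -¼*(-82) = 41/2 ≈ 20.500)
1/(G² + s(730)) = 1/((41/2)² + 730²) = 1/(1681/4 + 532900) = 1/(2133281/4) = 4/2133281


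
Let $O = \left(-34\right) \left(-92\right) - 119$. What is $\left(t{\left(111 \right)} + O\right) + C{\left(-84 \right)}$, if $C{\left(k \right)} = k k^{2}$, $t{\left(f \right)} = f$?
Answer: $-589584$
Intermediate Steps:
$O = 3009$ ($O = 3128 - 119 = 3009$)
$C{\left(k \right)} = k^{3}$
$\left(t{\left(111 \right)} + O\right) + C{\left(-84 \right)} = \left(111 + 3009\right) + \left(-84\right)^{3} = 3120 - 592704 = -589584$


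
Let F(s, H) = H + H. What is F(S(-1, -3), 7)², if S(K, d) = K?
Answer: 196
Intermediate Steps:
F(s, H) = 2*H
F(S(-1, -3), 7)² = (2*7)² = 14² = 196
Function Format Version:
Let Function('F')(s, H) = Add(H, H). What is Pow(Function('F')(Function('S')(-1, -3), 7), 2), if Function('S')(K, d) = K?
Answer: 196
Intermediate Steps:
Function('F')(s, H) = Mul(2, H)
Pow(Function('F')(Function('S')(-1, -3), 7), 2) = Pow(Mul(2, 7), 2) = Pow(14, 2) = 196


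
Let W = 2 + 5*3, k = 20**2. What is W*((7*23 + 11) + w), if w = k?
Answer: 9724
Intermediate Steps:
k = 400
w = 400
W = 17 (W = 2 + 15 = 17)
W*((7*23 + 11) + w) = 17*((7*23 + 11) + 400) = 17*((161 + 11) + 400) = 17*(172 + 400) = 17*572 = 9724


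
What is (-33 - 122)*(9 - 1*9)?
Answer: 0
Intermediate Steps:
(-33 - 122)*(9 - 1*9) = -155*(9 - 9) = -155*0 = 0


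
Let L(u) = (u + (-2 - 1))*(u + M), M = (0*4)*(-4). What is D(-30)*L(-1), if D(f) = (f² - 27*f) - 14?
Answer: 6784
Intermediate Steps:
M = 0 (M = 0*(-4) = 0)
L(u) = u*(-3 + u) (L(u) = (u + (-2 - 1))*(u + 0) = (u - 3)*u = (-3 + u)*u = u*(-3 + u))
D(f) = -14 + f² - 27*f
D(-30)*L(-1) = (-14 + (-30)² - 27*(-30))*(-(-3 - 1)) = (-14 + 900 + 810)*(-1*(-4)) = 1696*4 = 6784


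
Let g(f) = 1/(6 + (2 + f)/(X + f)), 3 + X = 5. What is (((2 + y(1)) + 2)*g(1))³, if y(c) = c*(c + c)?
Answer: 216/343 ≈ 0.62974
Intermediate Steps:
X = 2 (X = -3 + 5 = 2)
y(c) = 2*c² (y(c) = c*(2*c) = 2*c²)
g(f) = ⅐ (g(f) = 1/(6 + (2 + f)/(2 + f)) = 1/(6 + 1) = 1/7 = ⅐)
(((2 + y(1)) + 2)*g(1))³ = (((2 + 2*1²) + 2)*(⅐))³ = (((2 + 2*1) + 2)*(⅐))³ = (((2 + 2) + 2)*(⅐))³ = ((4 + 2)*(⅐))³ = (6*(⅐))³ = (6/7)³ = 216/343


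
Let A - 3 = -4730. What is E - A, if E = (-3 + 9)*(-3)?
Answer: 4709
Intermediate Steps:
A = -4727 (A = 3 - 4730 = -4727)
E = -18 (E = 6*(-3) = -18)
E - A = -18 - 1*(-4727) = -18 + 4727 = 4709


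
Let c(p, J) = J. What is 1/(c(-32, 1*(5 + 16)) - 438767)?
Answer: -1/438746 ≈ -2.2792e-6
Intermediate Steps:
1/(c(-32, 1*(5 + 16)) - 438767) = 1/(1*(5 + 16) - 438767) = 1/(1*21 - 438767) = 1/(21 - 438767) = 1/(-438746) = -1/438746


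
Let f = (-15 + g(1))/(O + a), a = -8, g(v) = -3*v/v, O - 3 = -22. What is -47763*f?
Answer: -31842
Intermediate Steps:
O = -19 (O = 3 - 22 = -19)
g(v) = -3 (g(v) = -3*1 = -3)
f = ⅔ (f = (-15 - 3)/(-19 - 8) = -18/(-27) = -18*(-1/27) = ⅔ ≈ 0.66667)
-47763*f = -47763*⅔ = -31842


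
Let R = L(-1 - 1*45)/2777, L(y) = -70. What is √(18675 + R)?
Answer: √144016344685/2777 ≈ 136.66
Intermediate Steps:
R = -70/2777 ≈ -0.025207
√(18675 + R) = √(18675 - 70/2777) = √(51860405/2777) = √144016344685/2777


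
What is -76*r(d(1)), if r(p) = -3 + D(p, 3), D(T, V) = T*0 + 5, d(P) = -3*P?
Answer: -152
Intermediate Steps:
D(T, V) = 5 (D(T, V) = 0 + 5 = 5)
r(p) = 2 (r(p) = -3 + 5 = 2)
-76*r(d(1)) = -76*2 = -152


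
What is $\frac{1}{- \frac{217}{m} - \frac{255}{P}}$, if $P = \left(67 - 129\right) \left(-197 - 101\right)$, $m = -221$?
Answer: $\frac{4083196}{3952937} \approx 1.033$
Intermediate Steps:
$P = 18476$ ($P = \left(-62\right) \left(-298\right) = 18476$)
$\frac{1}{- \frac{217}{m} - \frac{255}{P}} = \frac{1}{- \frac{217}{-221} - \frac{255}{18476}} = \frac{1}{\left(-217\right) \left(- \frac{1}{221}\right) - \frac{255}{18476}} = \frac{1}{\frac{217}{221} - \frac{255}{18476}} = \frac{1}{\frac{3952937}{4083196}} = \frac{4083196}{3952937}$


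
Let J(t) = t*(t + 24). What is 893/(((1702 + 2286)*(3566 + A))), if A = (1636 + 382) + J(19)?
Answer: 893/25527188 ≈ 3.4982e-5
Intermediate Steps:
J(t) = t*(24 + t)
A = 2835 (A = (1636 + 382) + 19*(24 + 19) = 2018 + 19*43 = 2018 + 817 = 2835)
893/(((1702 + 2286)*(3566 + A))) = 893/(((1702 + 2286)*(3566 + 2835))) = 893/((3988*6401)) = 893/25527188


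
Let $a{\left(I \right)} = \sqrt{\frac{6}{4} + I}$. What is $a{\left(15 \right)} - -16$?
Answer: $16 + \frac{\sqrt{66}}{2} \approx 20.062$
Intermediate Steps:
$a{\left(I \right)} = \sqrt{\frac{3}{2} + I}$ ($a{\left(I \right)} = \sqrt{6 \cdot \frac{1}{4} + I} = \sqrt{\frac{3}{2} + I}$)
$a{\left(15 \right)} - -16 = \frac{\sqrt{6 + 4 \cdot 15}}{2} - -16 = \frac{\sqrt{6 + 60}}{2} + 16 = \frac{\sqrt{66}}{2} + 16 = 16 + \frac{\sqrt{66}}{2}$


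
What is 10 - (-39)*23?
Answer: 907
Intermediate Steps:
10 - (-39)*23 = 10 - 39*(-23) = 10 + 897 = 907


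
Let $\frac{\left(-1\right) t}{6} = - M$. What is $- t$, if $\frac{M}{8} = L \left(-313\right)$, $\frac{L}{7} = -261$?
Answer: $-27448848$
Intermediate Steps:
$L = -1827$ ($L = 7 \left(-261\right) = -1827$)
$M = 4574808$ ($M = 8 \left(\left(-1827\right) \left(-313\right)\right) = 8 \cdot 571851 = 4574808$)
$t = 27448848$ ($t = - 6 \left(\left(-1\right) 4574808\right) = \left(-6\right) \left(-4574808\right) = 27448848$)
$- t = \left(-1\right) 27448848 = -27448848$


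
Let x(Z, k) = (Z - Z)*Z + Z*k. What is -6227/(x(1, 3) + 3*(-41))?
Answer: 6227/120 ≈ 51.892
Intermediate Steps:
x(Z, k) = Z*k (x(Z, k) = 0*Z + Z*k = 0 + Z*k = Z*k)
-6227/(x(1, 3) + 3*(-41)) = -6227/(1*3 + 3*(-41)) = -6227/(3 - 123) = -6227/(-120) = -6227*(-1/120) = 6227/120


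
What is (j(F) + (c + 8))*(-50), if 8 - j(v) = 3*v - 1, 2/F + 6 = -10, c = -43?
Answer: 5125/4 ≈ 1281.3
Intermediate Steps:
F = -⅛ (F = 2/(-6 - 10) = 2/(-16) = 2*(-1/16) = -⅛ ≈ -0.12500)
j(v) = 9 - 3*v (j(v) = 8 - (3*v - 1) = 8 - (-1 + 3*v) = 8 + (1 - 3*v) = 9 - 3*v)
(j(F) + (c + 8))*(-50) = ((9 - 3*(-⅛)) + (-43 + 8))*(-50) = ((9 + 3/8) - 35)*(-50) = (75/8 - 35)*(-50) = -205/8*(-50) = 5125/4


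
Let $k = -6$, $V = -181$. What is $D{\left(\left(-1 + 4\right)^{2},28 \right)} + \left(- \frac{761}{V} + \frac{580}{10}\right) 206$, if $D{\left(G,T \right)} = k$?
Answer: $\frac{2318268}{181} \approx 12808.0$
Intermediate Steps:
$D{\left(G,T \right)} = -6$
$D{\left(\left(-1 + 4\right)^{2},28 \right)} + \left(- \frac{761}{V} + \frac{580}{10}\right) 206 = -6 + \left(- \frac{761}{-181} + \frac{580}{10}\right) 206 = -6 + \left(\left(-761\right) \left(- \frac{1}{181}\right) + 580 \cdot \frac{1}{10}\right) 206 = -6 + \left(\frac{761}{181} + 58\right) 206 = -6 + \frac{11259}{181} \cdot 206 = -6 + \frac{2319354}{181} = \frac{2318268}{181}$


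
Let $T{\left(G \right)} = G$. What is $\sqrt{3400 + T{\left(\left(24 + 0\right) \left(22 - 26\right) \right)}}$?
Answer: $2 \sqrt{826} \approx 57.48$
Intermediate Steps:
$\sqrt{3400 + T{\left(\left(24 + 0\right) \left(22 - 26\right) \right)}} = \sqrt{3400 + \left(24 + 0\right) \left(22 - 26\right)} = \sqrt{3400 + 24 \left(-4\right)} = \sqrt{3400 - 96} = \sqrt{3304} = 2 \sqrt{826}$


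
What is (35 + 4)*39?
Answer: 1521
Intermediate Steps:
(35 + 4)*39 = 39*39 = 1521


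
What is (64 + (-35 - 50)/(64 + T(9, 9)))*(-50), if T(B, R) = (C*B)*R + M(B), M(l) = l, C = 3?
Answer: -503475/158 ≈ -3186.6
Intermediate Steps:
T(B, R) = B + 3*B*R (T(B, R) = (3*B)*R + B = 3*B*R + B = B + 3*B*R)
(64 + (-35 - 50)/(64 + T(9, 9)))*(-50) = (64 + (-35 - 50)/(64 + 9*(1 + 3*9)))*(-50) = (64 - 85/(64 + 9*(1 + 27)))*(-50) = (64 - 85/(64 + 9*28))*(-50) = (64 - 85/(64 + 252))*(-50) = (64 - 85/316)*(-50) = (20139/316)*(-50) = -503475/158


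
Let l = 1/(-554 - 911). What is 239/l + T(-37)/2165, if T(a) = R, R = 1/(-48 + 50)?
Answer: -1516084549/4330 ≈ -3.5014e+5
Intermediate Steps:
R = ½ (R = 1/2 = ½ ≈ 0.50000)
T(a) = ½
l = -1/1465 (l = 1/(-1465) = -1/1465 ≈ -0.00068259)
239/l + T(-37)/2165 = 239/(-1/1465) + (½)/2165 = 239*(-1465) + (½)*(1/2165) = -350135 + 1/4330 = -1516084549/4330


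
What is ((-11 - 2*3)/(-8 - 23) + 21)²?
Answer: 446224/961 ≈ 464.33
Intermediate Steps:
((-11 - 2*3)/(-8 - 23) + 21)² = ((-11 - 6)/(-31) + 21)² = (-17*(-1/31) + 21)² = (17/31 + 21)² = (668/31)² = 446224/961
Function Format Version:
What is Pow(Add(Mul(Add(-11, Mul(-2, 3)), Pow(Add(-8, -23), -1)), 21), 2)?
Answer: Rational(446224, 961) ≈ 464.33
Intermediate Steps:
Pow(Add(Mul(Add(-11, Mul(-2, 3)), Pow(Add(-8, -23), -1)), 21), 2) = Pow(Add(Mul(Add(-11, -6), Pow(-31, -1)), 21), 2) = Pow(Add(Mul(-17, Rational(-1, 31)), 21), 2) = Pow(Add(Rational(17, 31), 21), 2) = Pow(Rational(668, 31), 2) = Rational(446224, 961)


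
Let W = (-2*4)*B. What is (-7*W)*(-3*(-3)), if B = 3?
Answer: 1512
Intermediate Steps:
W = -24 (W = -2*4*3 = -8*3 = -24)
(-7*W)*(-3*(-3)) = (-7*(-24))*(-3*(-3)) = 168*9 = 1512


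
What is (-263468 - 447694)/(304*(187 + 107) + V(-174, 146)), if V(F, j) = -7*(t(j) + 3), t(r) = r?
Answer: -711162/88333 ≈ -8.0509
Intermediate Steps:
V(F, j) = -21 - 7*j (V(F, j) = -7*(j + 3) = -7*(3 + j) = -21 - 7*j)
(-263468 - 447694)/(304*(187 + 107) + V(-174, 146)) = (-263468 - 447694)/(304*(187 + 107) + (-21 - 7*146)) = -711162/(304*294 + (-21 - 1022)) = -711162/(89376 - 1043) = -711162/88333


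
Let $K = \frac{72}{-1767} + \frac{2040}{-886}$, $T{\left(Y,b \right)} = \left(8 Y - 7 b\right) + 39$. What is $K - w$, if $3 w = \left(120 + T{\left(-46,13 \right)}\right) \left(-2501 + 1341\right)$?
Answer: $- \frac{30268143412}{260927} \approx -1.16 \cdot 10^{5}$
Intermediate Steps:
$T{\left(Y,b \right)} = 39 - 7 b + 8 Y$ ($T{\left(Y,b \right)} = \left(- 7 b + 8 Y\right) + 39 = 39 - 7 b + 8 Y$)
$K = - \frac{611412}{260927}$ ($K = 72 \left(- \frac{1}{1767}\right) + 2040 \left(- \frac{1}{886}\right) = - \frac{24}{589} - \frac{1020}{443} = - \frac{611412}{260927} \approx -2.3432$)
$w = 116000$ ($w = \frac{\left(120 + \left(39 - 91 + 8 \left(-46\right)\right)\right) \left(-2501 + 1341\right)}{3} = \frac{\left(120 - 420\right) \left(-1160\right)}{3} = \frac{\left(-300\right) \left(-1160\right)}{3} = \frac{1}{3} \cdot 348000 = 116000$)
$K - w = - \frac{611412}{260927} - 116000 = - \frac{30268143412}{260927}$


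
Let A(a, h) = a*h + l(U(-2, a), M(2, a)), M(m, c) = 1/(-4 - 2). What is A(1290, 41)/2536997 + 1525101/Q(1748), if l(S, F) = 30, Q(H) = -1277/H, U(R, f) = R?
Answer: -6763320737067516/3239745169 ≈ -2.0876e+6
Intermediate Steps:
M(m, c) = -⅙ (M(m, c) = 1/(-6) = -⅙)
A(a, h) = 30 + a*h (A(a, h) = a*h + 30 = 30 + a*h)
A(1290, 41)/2536997 + 1525101/Q(1748) = (30 + 1290*41)/2536997 + 1525101/((-1277/1748)) = (30 + 52890)*(1/2536997) + 1525101/((-1277*1/1748)) = 52920*(1/2536997) + 1525101/(-1277/1748) = 52920/2536997 + 1525101*(-1748/1277) = 52920/2536997 - 2665876548/1277 = -6763320737067516/3239745169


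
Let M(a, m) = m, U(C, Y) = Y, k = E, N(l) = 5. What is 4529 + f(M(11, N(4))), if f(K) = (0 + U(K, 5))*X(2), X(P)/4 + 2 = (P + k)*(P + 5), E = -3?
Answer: 4349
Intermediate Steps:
k = -3
X(P) = -8 + 4*(-3 + P)*(5 + P) (X(P) = -8 + 4*((P - 3)*(P + 5)) = -8 + 4*((-3 + P)*(5 + P)) = -8 + 4*(-3 + P)*(5 + P))
f(K) = -180 (f(K) = (0 + 5)*(-68 + 4*2² + 8*2) = 5*(-68 + 4*4 + 16) = 5*(-68 + 16 + 16) = 5*(-36) = -180)
4529 + f(M(11, N(4))) = 4529 - 180 = 4349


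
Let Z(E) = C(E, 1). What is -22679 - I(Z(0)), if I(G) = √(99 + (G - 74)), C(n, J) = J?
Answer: -22679 - √26 ≈ -22684.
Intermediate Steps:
Z(E) = 1
I(G) = √(25 + G) (I(G) = √(99 + (-74 + G)) = √(25 + G))
-22679 - I(Z(0)) = -22679 - √(25 + 1) = -22679 - √26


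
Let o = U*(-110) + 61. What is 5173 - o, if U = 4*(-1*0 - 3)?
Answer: 3792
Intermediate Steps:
U = -12 (U = 4*(0 - 3) = 4*(-3) = -12)
o = 1381 (o = -12*(-110) + 61 = 1320 + 61 = 1381)
5173 - o = 5173 - 1*1381 = 5173 - 1381 = 3792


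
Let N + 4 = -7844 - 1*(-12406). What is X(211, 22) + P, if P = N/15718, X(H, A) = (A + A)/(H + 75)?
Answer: 45345/102167 ≈ 0.44383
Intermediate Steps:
N = 4558 (N = -4 + (-7844 - 1*(-12406)) = -4 + (-7844 + 12406) = -4 + 4562 = 4558)
X(H, A) = 2*A/(75 + H) (X(H, A) = (2*A)/(75 + H) = 2*A/(75 + H))
P = 2279/7859 (P = 4558/15718 = 4558*(1/15718) = 2279/7859 ≈ 0.28999)
X(211, 22) + P = 2*22/(75 + 211) + 2279/7859 = 2*22/286 + 2279/7859 = 2*22*(1/286) + 2279/7859 = 2/13 + 2279/7859 = 45345/102167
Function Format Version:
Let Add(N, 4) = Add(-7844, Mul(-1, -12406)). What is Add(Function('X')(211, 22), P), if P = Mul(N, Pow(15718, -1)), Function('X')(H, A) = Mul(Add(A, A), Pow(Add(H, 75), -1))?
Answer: Rational(45345, 102167) ≈ 0.44383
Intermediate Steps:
N = 4558 (N = Add(-4, Add(-7844, Mul(-1, -12406))) = Add(-4, Add(-7844, 12406)) = Add(-4, 4562) = 4558)
Function('X')(H, A) = Mul(2, A, Pow(Add(75, H), -1)) (Function('X')(H, A) = Mul(Mul(2, A), Pow(Add(75, H), -1)) = Mul(2, A, Pow(Add(75, H), -1)))
P = Rational(2279, 7859) (P = Mul(4558, Pow(15718, -1)) = Mul(4558, Rational(1, 15718)) = Rational(2279, 7859) ≈ 0.28999)
Add(Function('X')(211, 22), P) = Add(Mul(2, 22, Pow(Add(75, 211), -1)), Rational(2279, 7859)) = Add(Mul(2, 22, Pow(286, -1)), Rational(2279, 7859)) = Add(Mul(2, 22, Rational(1, 286)), Rational(2279, 7859)) = Add(Rational(2, 13), Rational(2279, 7859)) = Rational(45345, 102167)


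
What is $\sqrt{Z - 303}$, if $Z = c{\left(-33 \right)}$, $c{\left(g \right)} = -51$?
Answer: $i \sqrt{354} \approx 18.815 i$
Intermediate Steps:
$Z = -51$
$\sqrt{Z - 303} = \sqrt{-51 - 303} = \sqrt{-354} = i \sqrt{354}$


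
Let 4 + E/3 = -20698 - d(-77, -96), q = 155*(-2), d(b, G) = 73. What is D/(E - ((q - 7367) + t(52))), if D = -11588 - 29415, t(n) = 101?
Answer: 41003/54749 ≈ 0.74893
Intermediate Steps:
q = -310
E = -62325 (E = -12 + 3*(-20698 - 1*73) = -12 + 3*(-20698 - 73) = -12 + 3*(-20771) = -12 - 62313 = -62325)
D = -41003
D/(E - ((q - 7367) + t(52))) = -41003/(-62325 - ((-310 - 7367) + 101)) = -41003/(-62325 - (-7677 + 101)) = -41003/(-62325 - 1*(-7576)) = -41003/(-62325 + 7576) = -41003/(-54749) = -41003*(-1/54749) = 41003/54749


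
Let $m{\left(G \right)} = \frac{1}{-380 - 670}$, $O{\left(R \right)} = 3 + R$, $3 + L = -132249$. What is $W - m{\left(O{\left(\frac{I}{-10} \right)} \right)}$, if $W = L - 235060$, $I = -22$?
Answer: $- \frac{385677599}{1050} \approx -3.6731 \cdot 10^{5}$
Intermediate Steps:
$L = -132252$ ($L = -3 - 132249 = -132252$)
$m{\left(G \right)} = - \frac{1}{1050}$ ($m{\left(G \right)} = \frac{1}{-1050} = - \frac{1}{1050}$)
$W = -367312$ ($W = -132252 - 235060 = -367312$)
$W - m{\left(O{\left(\frac{I}{-10} \right)} \right)} = -367312 - - \frac{1}{1050} = -367312 + \frac{1}{1050} = - \frac{385677599}{1050}$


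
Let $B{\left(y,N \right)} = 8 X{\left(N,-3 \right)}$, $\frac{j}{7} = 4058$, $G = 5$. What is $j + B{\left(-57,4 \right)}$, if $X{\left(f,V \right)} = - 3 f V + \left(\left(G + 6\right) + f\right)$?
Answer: $28814$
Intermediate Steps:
$j = 28406$ ($j = 7 \cdot 4058 = 28406$)
$X{\left(f,V \right)} = 11 + f - 3 V f$ ($X{\left(f,V \right)} = - 3 f V + \left(\left(5 + 6\right) + f\right) = - 3 V f + \left(11 + f\right) = 11 + f - 3 V f$)
$B{\left(y,N \right)} = 88 + 80 N$ ($B{\left(y,N \right)} = 8 \left(11 + N - - 9 N\right) = 8 \left(11 + N + 9 N\right) = 8 \left(11 + 10 N\right) = 88 + 80 N$)
$j + B{\left(-57,4 \right)} = 28406 + \left(88 + 80 \cdot 4\right) = 28406 + \left(88 + 320\right) = 28406 + 408 = 28814$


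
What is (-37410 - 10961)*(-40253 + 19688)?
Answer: 994749615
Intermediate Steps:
(-37410 - 10961)*(-40253 + 19688) = -48371*(-20565) = 994749615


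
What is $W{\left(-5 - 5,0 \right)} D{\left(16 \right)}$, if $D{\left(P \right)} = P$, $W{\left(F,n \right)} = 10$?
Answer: $160$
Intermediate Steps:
$W{\left(-5 - 5,0 \right)} D{\left(16 \right)} = 10 \cdot 16 = 160$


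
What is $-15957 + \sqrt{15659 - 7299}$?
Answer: $-15957 + 2 \sqrt{2090} \approx -15866.0$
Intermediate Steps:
$-15957 + \sqrt{15659 - 7299} = -15957 + \sqrt{8360} = -15957 + 2 \sqrt{2090}$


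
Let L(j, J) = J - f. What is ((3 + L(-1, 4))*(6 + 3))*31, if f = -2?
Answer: 2511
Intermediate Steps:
L(j, J) = 2 + J (L(j, J) = J - 1*(-2) = J + 2 = 2 + J)
((3 + L(-1, 4))*(6 + 3))*31 = ((3 + (2 + 4))*(6 + 3))*31 = ((3 + 6)*9)*31 = (9*9)*31 = 81*31 = 2511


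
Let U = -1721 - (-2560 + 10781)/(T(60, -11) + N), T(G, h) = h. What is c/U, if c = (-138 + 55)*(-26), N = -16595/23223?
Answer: -587079584/277278325 ≈ -2.1173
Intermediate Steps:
N = -16595/23223 (N = -16595*1/23223 = -16595/23223 ≈ -0.71459)
c = 2158 (c = -83*(-26) = 2158)
U = -277278325/272048 (U = -1721 - (-2560 + 10781)/(-11 - 16595/23223) = -1721 - 8221/(-272048/23223) = -1721 - 8221*(-23223)/272048 = -1721 - 1*(-190916283/272048) = -1721 + 190916283/272048 = -277278325/272048 ≈ -1019.2)
c/U = 2158/(-277278325/272048) = 2158*(-272048/277278325) = -587079584/277278325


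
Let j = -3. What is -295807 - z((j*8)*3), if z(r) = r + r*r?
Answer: -300919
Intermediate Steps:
z(r) = r + r²
-295807 - z((j*8)*3) = -295807 - -3*8*3*(1 - 3*8*3) = -295807 - (-24*3)*(1 - 24*3) = -295807 - (-72)*(1 - 72) = -295807 - (-72)*(-71) = -295807 - 1*5112 = -295807 - 5112 = -300919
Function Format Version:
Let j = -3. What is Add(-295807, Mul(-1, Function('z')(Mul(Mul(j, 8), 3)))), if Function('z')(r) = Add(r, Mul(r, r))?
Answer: -300919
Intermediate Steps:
Function('z')(r) = Add(r, Pow(r, 2))
Add(-295807, Mul(-1, Function('z')(Mul(Mul(j, 8), 3)))) = Add(-295807, Mul(-1, Mul(Mul(Mul(-3, 8), 3), Add(1, Mul(Mul(-3, 8), 3))))) = Add(-295807, Mul(-1, Mul(Mul(-24, 3), Add(1, Mul(-24, 3))))) = Add(-295807, Mul(-1, Mul(-72, Add(1, -72)))) = Add(-295807, Mul(-1, Mul(-72, -71))) = Add(-295807, Mul(-1, 5112)) = Add(-295807, -5112) = -300919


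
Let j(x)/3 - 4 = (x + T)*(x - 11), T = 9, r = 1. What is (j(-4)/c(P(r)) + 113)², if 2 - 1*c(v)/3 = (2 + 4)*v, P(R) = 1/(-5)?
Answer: 2111209/256 ≈ 8246.9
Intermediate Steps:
P(R) = -⅕
c(v) = 6 - 18*v (c(v) = 6 - 3*(2 + 4)*v = 6 - 18*v)
j(x) = 12 + 3*(-11 + x)*(9 + x) (j(x) = 12 + 3*((x + 9)*(x - 11)) = 12 + 3*((9 + x)*(-11 + x)) = 12 + 3*((-11 + x)*(9 + x)) = 12 + 3*(-11 + x)*(9 + x))
(j(-4)/c(P(r)) + 113)² = ((-285 - 6*(-4) + 3*(-4)²)/(6 - 18*(-⅕)) + 113)² = ((-285 + 24 + 3*16)/(6 + 18/5) + 113)² = ((-285 + 24 + 48)/(48/5) + 113)² = (-213*5/48 + 113)² = (-355/16 + 113)² = (1453/16)² = 2111209/256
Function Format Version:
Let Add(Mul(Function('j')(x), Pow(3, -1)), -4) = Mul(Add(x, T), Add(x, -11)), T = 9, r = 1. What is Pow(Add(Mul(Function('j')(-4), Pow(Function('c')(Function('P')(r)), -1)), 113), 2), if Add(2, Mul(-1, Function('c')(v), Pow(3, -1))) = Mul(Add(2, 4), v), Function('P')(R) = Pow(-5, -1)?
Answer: Rational(2111209, 256) ≈ 8246.9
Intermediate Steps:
Function('P')(R) = Rational(-1, 5)
Function('c')(v) = Add(6, Mul(-18, v)) (Function('c')(v) = Add(6, Mul(-3, Mul(Add(2, 4), v))) = Add(6, Mul(-3, Mul(6, v))) = Add(6, Mul(-18, v)))
Function('j')(x) = Add(12, Mul(3, Add(-11, x), Add(9, x))) (Function('j')(x) = Add(12, Mul(3, Mul(Add(x, 9), Add(x, -11)))) = Add(12, Mul(3, Mul(Add(9, x), Add(-11, x)))) = Add(12, Mul(3, Mul(Add(-11, x), Add(9, x)))) = Add(12, Mul(3, Add(-11, x), Add(9, x))))
Pow(Add(Mul(Function('j')(-4), Pow(Function('c')(Function('P')(r)), -1)), 113), 2) = Pow(Add(Mul(Add(-285, Mul(-6, -4), Mul(3, Pow(-4, 2))), Pow(Add(6, Mul(-18, Rational(-1, 5))), -1)), 113), 2) = Pow(Add(Mul(Add(-285, 24, Mul(3, 16)), Pow(Add(6, Rational(18, 5)), -1)), 113), 2) = Pow(Add(Mul(Add(-285, 24, 48), Pow(Rational(48, 5), -1)), 113), 2) = Pow(Add(Mul(-213, Rational(5, 48)), 113), 2) = Pow(Add(Rational(-355, 16), 113), 2) = Pow(Rational(1453, 16), 2) = Rational(2111209, 256)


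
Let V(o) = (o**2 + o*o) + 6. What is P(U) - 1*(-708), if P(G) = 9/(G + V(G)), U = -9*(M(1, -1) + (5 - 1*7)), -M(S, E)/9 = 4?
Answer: 55289139/78092 ≈ 708.00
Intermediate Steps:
V(o) = 6 + 2*o**2 (V(o) = (o**2 + o**2) + 6 = 2*o**2 + 6 = 6 + 2*o**2)
M(S, E) = -36 (M(S, E) = -9*4 = -36)
U = 342 (U = -9*(-36 + (5 - 1*7)) = -9*(-36 + (5 - 7)) = -9*(-36 - 2) = -9*(-38) = 342)
P(G) = 9/(6 + G + 2*G**2) (P(G) = 9/(G + (6 + 2*G**2)) = 9/(6 + G + 2*G**2))
P(U) - 1*(-708) = 9/(6 + 342 + 2*342**2) - 1*(-708) = 9/(6 + 342 + 2*116964) + 708 = 9/(6 + 342 + 233928) + 708 = 9/234276 + 708 = 9*(1/234276) + 708 = 3/78092 + 708 = 55289139/78092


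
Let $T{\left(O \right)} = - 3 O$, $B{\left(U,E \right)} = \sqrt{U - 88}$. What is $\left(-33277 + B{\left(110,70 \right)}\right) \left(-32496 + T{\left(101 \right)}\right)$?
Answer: $1091452323 - 32799 \sqrt{22} \approx 1.0913 \cdot 10^{9}$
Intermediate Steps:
$B{\left(U,E \right)} = \sqrt{-88 + U}$
$\left(-33277 + B{\left(110,70 \right)}\right) \left(-32496 + T{\left(101 \right)}\right) = \left(-33277 + \sqrt{-88 + 110}\right) \left(-32496 - 303\right) = \left(-33277 + \sqrt{22}\right) \left(-32496 - 303\right) = \left(-33277 + \sqrt{22}\right) \left(-32799\right) = 1091452323 - 32799 \sqrt{22}$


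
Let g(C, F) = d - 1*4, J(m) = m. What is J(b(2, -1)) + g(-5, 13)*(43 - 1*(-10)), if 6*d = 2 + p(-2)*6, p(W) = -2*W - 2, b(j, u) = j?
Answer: -259/3 ≈ -86.333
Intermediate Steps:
p(W) = -2 - 2*W
d = 7/3 (d = (2 + (-2 - 2*(-2))*6)/6 = (2 + (-2 + 4)*6)/6 = (2 + 2*6)/6 = (2 + 12)/6 = (⅙)*14 = 7/3 ≈ 2.3333)
g(C, F) = -5/3 (g(C, F) = 7/3 - 1*4 = 7/3 - 4 = -5/3)
J(b(2, -1)) + g(-5, 13)*(43 - 1*(-10)) = 2 - 5*(43 - 1*(-10))/3 = 2 - 5*(43 + 10)/3 = 2 - 5/3*53 = 2 - 265/3 = -259/3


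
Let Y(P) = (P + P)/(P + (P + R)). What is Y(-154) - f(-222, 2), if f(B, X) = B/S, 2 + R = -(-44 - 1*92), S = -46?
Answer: -6115/2001 ≈ -3.0560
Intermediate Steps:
R = 134 (R = -2 - (-44 - 1*92) = -2 - (-44 - 92) = -2 - 1*(-136) = -2 + 136 = 134)
f(B, X) = -B/46 (f(B, X) = B/(-46) = B*(-1/46) = -B/46)
Y(P) = 2*P/(134 + 2*P) (Y(P) = (P + P)/(P + (P + 134)) = (2*P)/(P + (134 + P)) = (2*P)/(134 + 2*P) = 2*P/(134 + 2*P))
Y(-154) - f(-222, 2) = -154/(67 - 154) - (-1)*(-222)/46 = -154/(-87) - 1*111/23 = -154*(-1/87) - 111/23 = 154/87 - 111/23 = -6115/2001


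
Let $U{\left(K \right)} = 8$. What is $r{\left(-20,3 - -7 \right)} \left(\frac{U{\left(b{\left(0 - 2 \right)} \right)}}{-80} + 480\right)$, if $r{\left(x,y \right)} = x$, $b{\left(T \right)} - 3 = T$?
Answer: $-9598$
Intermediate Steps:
$b{\left(T \right)} = 3 + T$
$r{\left(-20,3 - -7 \right)} \left(\frac{U{\left(b{\left(0 - 2 \right)} \right)}}{-80} + 480\right) = - 20 \left(\frac{8}{-80} + 480\right) = - 20 \left(8 \left(- \frac{1}{80}\right) + 480\right) = - 20 \left(- \frac{1}{10} + 480\right) = \left(-20\right) \frac{4799}{10} = -9598$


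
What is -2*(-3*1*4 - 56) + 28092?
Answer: 28228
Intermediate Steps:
-2*(-3*1*4 - 56) + 28092 = -2*(-3*4 - 56) + 28092 = -2*(-12 - 56) + 28092 = -2*(-68) + 28092 = 136 + 28092 = 28228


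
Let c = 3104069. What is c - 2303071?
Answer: 800998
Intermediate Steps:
c - 2303071 = 3104069 - 2303071 = 800998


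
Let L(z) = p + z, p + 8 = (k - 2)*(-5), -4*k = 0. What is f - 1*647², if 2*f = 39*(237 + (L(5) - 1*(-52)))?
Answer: -412837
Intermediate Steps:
k = 0 (k = -¼*0 = 0)
p = 2 (p = -8 + (0 - 2)*(-5) = -8 - 2*(-5) = -8 + 10 = 2)
L(z) = 2 + z
f = 5772 (f = (39*(237 + ((2 + 5) - 1*(-52))))/2 = (39*(237 + (7 + 52)))/2 = (39*(237 + 59))/2 = (39*296)/2 = (½)*11544 = 5772)
f - 1*647² = 5772 - 1*647² = 5772 - 1*418609 = 5772 - 418609 = -412837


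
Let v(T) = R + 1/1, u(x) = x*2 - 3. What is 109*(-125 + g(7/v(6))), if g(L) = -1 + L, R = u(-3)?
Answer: -110635/8 ≈ -13829.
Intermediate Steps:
u(x) = -3 + 2*x (u(x) = 2*x - 3 = -3 + 2*x)
R = -9 (R = -3 + 2*(-3) = -3 - 6 = -9)
v(T) = -8 (v(T) = -9 + 1/1 = -9 + 1 = -8)
109*(-125 + g(7/v(6))) = 109*(-125 + (-1 + 7/(-8))) = 109*(-125 + (-1 + 7*(-⅛))) = 109*(-125 + (-1 - 7/8)) = 109*(-125 - 15/8) = 109*(-1015/8) = -110635/8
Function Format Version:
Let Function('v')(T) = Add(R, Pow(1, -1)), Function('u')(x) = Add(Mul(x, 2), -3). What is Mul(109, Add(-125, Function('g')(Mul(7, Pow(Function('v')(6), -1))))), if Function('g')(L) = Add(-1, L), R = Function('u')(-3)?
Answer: Rational(-110635, 8) ≈ -13829.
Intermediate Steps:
Function('u')(x) = Add(-3, Mul(2, x)) (Function('u')(x) = Add(Mul(2, x), -3) = Add(-3, Mul(2, x)))
R = -9 (R = Add(-3, Mul(2, -3)) = Add(-3, -6) = -9)
Function('v')(T) = -8 (Function('v')(T) = Add(-9, Pow(1, -1)) = Add(-9, 1) = -8)
Mul(109, Add(-125, Function('g')(Mul(7, Pow(Function('v')(6), -1))))) = Mul(109, Add(-125, Add(-1, Mul(7, Pow(-8, -1))))) = Mul(109, Add(-125, Add(-1, Mul(7, Rational(-1, 8))))) = Mul(109, Add(-125, Add(-1, Rational(-7, 8)))) = Mul(109, Add(-125, Rational(-15, 8))) = Mul(109, Rational(-1015, 8)) = Rational(-110635, 8)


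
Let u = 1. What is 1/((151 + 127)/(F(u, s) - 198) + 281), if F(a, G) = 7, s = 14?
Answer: 191/53393 ≈ 0.0035772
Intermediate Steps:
1/((151 + 127)/(F(u, s) - 198) + 281) = 1/((151 + 127)/(7 - 198) + 281) = 1/(278/(-191) + 281) = 1/(278*(-1/191) + 281) = 1/(-278/191 + 281) = 1/(53393/191) = 191/53393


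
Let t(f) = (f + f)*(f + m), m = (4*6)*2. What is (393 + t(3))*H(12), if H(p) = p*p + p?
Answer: 109044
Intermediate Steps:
m = 48 (m = 24*2 = 48)
t(f) = 2*f*(48 + f) (t(f) = (f + f)*(f + 48) = (2*f)*(48 + f) = 2*f*(48 + f))
H(p) = p + p**2 (H(p) = p**2 + p = p + p**2)
(393 + t(3))*H(12) = (393 + 2*3*(48 + 3))*(12*(1 + 12)) = (393 + 2*3*51)*(12*13) = (393 + 306)*156 = 699*156 = 109044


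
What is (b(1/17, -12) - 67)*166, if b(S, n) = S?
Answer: -188908/17 ≈ -11112.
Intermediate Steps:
(b(1/17, -12) - 67)*166 = (1/17 - 67)*166 = -1138/17*166 = -188908/17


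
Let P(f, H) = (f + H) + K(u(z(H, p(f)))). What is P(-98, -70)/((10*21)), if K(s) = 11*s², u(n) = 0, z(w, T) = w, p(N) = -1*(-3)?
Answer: -⅘ ≈ -0.80000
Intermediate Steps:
p(N) = 3
P(f, H) = H + f (P(f, H) = (f + H) + 11*0² = (H + f) + 11*0 = (H + f) + 0 = H + f)
P(-98, -70)/((10*21)) = (-70 - 98)/((10*21)) = -168/210 = -168*1/210 = -⅘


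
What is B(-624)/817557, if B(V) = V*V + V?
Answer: 9968/20963 ≈ 0.47550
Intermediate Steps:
B(V) = V + V**2 (B(V) = V**2 + V = V + V**2)
B(-624)/817557 = -624*(1 - 624)/817557 = -624*(-623)*(1/817557) = 388752*(1/817557) = 9968/20963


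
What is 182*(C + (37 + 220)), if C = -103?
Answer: 28028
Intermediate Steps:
182*(C + (37 + 220)) = 182*(-103 + (37 + 220)) = 182*(-103 + 257) = 182*154 = 28028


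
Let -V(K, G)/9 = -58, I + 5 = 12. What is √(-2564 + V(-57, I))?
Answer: I*√2042 ≈ 45.188*I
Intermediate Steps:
I = 7 (I = -5 + 12 = 7)
V(K, G) = 522 (V(K, G) = -9*(-58) = 522)
√(-2564 + V(-57, I)) = √(-2564 + 522) = √(-2042) = I*√2042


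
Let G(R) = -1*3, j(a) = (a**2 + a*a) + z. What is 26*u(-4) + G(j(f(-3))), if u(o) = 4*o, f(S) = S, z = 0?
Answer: -419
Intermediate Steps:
j(a) = 2*a**2 (j(a) = (a**2 + a*a) + 0 = (a**2 + a**2) + 0 = 2*a**2 + 0 = 2*a**2)
G(R) = -3
26*u(-4) + G(j(f(-3))) = 26*(4*(-4)) - 3 = 26*(-16) - 3 = -416 - 3 = -419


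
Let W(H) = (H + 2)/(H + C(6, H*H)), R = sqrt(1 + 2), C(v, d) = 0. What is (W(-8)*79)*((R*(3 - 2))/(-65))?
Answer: -237*sqrt(3)/260 ≈ -1.5788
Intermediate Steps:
R = sqrt(3) ≈ 1.7320
W(H) = (2 + H)/H (W(H) = (H + 2)/(H + 0) = (2 + H)/H)
(W(-8)*79)*((R*(3 - 2))/(-65)) = (((2 - 8)/(-8))*79)*((sqrt(3)*(3 - 2))/(-65)) = (-1/8*(-6)*79)*((sqrt(3)*1)*(-1/65)) = ((3/4)*79)*(sqrt(3)*(-1/65)) = 237*(-sqrt(3)/65)/4 = -237*sqrt(3)/260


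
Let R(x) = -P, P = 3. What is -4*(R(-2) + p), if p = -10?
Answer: 52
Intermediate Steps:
R(x) = -3 (R(x) = -1*3 = -3)
-4*(R(-2) + p) = -4*(-3 - 10) = -4*(-13) = 52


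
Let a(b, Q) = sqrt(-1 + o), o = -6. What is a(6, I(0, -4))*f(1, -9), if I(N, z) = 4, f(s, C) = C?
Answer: -9*I*sqrt(7) ≈ -23.812*I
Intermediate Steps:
a(b, Q) = I*sqrt(7) (a(b, Q) = sqrt(-1 - 6) = sqrt(-7) = I*sqrt(7))
a(6, I(0, -4))*f(1, -9) = (I*sqrt(7))*(-9) = -9*I*sqrt(7)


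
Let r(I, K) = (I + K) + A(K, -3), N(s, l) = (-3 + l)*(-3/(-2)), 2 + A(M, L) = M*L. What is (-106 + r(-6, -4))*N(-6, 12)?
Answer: -1431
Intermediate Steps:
A(M, L) = -2 + L*M (A(M, L) = -2 + M*L = -2 + L*M)
N(s, l) = -9/2 + 3*l/2 (N(s, l) = (-3 + l)*(-3*(-½)) = (-3 + l)*(3/2) = -9/2 + 3*l/2)
r(I, K) = -2 + I - 2*K (r(I, K) = (I + K) + (-2 - 3*K) = -2 + I - 2*K)
(-106 + r(-6, -4))*N(-6, 12) = (-106 + (-2 - 6 - 2*(-4)))*(-9/2 + (3/2)*12) = (-106 + (-2 - 6 + 8))*(-9/2 + 18) = (-106 + 0)*(27/2) = -106*27/2 = -1431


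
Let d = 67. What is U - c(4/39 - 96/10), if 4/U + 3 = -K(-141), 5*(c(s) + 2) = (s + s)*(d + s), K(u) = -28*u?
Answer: 18399811178/83464875 ≈ 220.45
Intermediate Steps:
c(s) = -2 + 2*s*(67 + s)/5 (c(s) = -2 + ((s + s)*(67 + s))/5 = -2 + ((2*s)*(67 + s))/5 = -2 + (2*s*(67 + s))/5 = -2 + 2*s*(67 + s)/5)
U = -4/3951 (U = 4/(-3 - (-28)*(-141)) = 4/(-3 - 1*3948) = 4/(-3 - 3948) = 4/(-3951) = 4*(-1/3951) = -4/3951 ≈ -0.0010124)
U - c(4/39 - 96/10) = -4/3951 - (-2 + 2*(4/39 - 96/10)²/5 + 134*(4/39 - 96/10)/5) = -4/3951 - (-2 + 2*(4*(1/39) - 96*⅒)²/5 + 134*(4*(1/39) - 96*⅒)/5) = -4/3951 - (-2 + 2*(4/39 - 48/5)²/5 + 134*(4/39 - 48/5)/5) = -4/3951 - (-2 + 2*(-1852/195)²/5 + (134/5)*(-1852/195)) = -4/3951 - (-2 + (⅖)*(3429904/38025) - 248168/975) = -4/3951 - (-2 + 6859808/190125 - 248168/975) = -4/3951 - 1*(-41913202/190125) = -4/3951 + 41913202/190125 = 18399811178/83464875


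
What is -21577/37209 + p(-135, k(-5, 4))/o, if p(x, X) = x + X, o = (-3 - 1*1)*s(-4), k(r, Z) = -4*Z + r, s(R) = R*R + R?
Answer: 397409/148836 ≈ 2.6701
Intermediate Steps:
s(R) = R + R² (s(R) = R² + R = R + R²)
k(r, Z) = r - 4*Z
o = -48 (o = (-3 - 1*1)*(-4*(1 - 4)) = (-3 - 1)*(-4*(-3)) = -4*12 = -48)
p(x, X) = X + x
-21577/37209 + p(-135, k(-5, 4))/o = -21577/37209 + ((-5 - 4*4) - 135)/(-48) = -21577*1/37209 + ((-5 - 16) - 135)*(-1/48) = -21577/37209 + (-21 - 135)*(-1/48) = -21577/37209 - 156*(-1/48) = -21577/37209 + 13/4 = 397409/148836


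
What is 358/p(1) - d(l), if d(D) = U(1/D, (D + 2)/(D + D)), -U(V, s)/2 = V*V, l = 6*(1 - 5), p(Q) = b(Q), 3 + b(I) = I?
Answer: -51551/288 ≈ -179.00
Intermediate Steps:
b(I) = -3 + I
p(Q) = -3 + Q
l = -24 (l = 6*(-4) = -24)
U(V, s) = -2*V**2 (U(V, s) = -2*V*V = -2*V**2)
d(D) = -2/D**2
358/p(1) - d(l) = 358/(-3 + 1) - (-2)/(-24)**2 = 358/(-2) - (-2)/576 = 358*(-1/2) - 1*(-1/288) = -179 + 1/288 = -51551/288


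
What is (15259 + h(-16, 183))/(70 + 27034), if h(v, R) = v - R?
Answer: 3765/6776 ≈ 0.55564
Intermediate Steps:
(15259 + h(-16, 183))/(70 + 27034) = (15259 + (-16 - 1*183))/(70 + 27034) = (15259 + (-16 - 183))/27104 = (15259 - 199)*(1/27104) = 15060*(1/27104) = 3765/6776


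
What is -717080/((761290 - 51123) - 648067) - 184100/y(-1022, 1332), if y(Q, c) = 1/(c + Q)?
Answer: -177205490854/3105 ≈ -5.7071e+7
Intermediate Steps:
y(Q, c) = 1/(Q + c)
-717080/((761290 - 51123) - 648067) - 184100/y(-1022, 1332) = -717080/((761290 - 51123) - 648067) - 184100/(1/(-1022 + 1332)) = -717080/(710167 - 648067) - 184100/(1/310) = -717080/62100 - 184100/1/310 = -717080*1/62100 - 184100*310 = -35854/3105 - 57071000 = -177205490854/3105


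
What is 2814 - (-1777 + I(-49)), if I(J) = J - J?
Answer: 4591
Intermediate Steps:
I(J) = 0
2814 - (-1777 + I(-49)) = 2814 - (-1777 + 0) = 2814 - 1*(-1777) = 2814 + 1777 = 4591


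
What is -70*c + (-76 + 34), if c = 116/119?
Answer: -1874/17 ≈ -110.24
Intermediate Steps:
c = 116/119 (c = 116*(1/119) = 116/119 ≈ 0.97479)
-70*c + (-76 + 34) = -70*116/119 + (-76 + 34) = -1160/17 - 42 = -1874/17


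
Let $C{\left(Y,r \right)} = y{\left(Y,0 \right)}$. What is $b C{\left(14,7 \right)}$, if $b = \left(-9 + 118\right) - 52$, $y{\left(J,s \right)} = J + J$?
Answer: $1596$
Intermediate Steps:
$y{\left(J,s \right)} = 2 J$
$C{\left(Y,r \right)} = 2 Y$
$b = 57$ ($b = 109 - 52 = 57$)
$b C{\left(14,7 \right)} = 57 \cdot 2 \cdot 14 = 57 \cdot 28 = 1596$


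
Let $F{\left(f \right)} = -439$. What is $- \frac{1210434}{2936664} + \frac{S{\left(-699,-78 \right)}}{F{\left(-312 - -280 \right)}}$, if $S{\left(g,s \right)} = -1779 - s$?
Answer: $\frac{743980823}{214865916} \approx 3.4625$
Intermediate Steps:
$- \frac{1210434}{2936664} + \frac{S{\left(-699,-78 \right)}}{F{\left(-312 - -280 \right)}} = - \frac{1210434}{2936664} + \frac{-1779 - -78}{-439} = \left(-1210434\right) \frac{1}{2936664} + \left(-1779 + 78\right) \left(- \frac{1}{439}\right) = - \frac{201739}{489444} - - \frac{1701}{439} = - \frac{201739}{489444} + \frac{1701}{439} = \frac{743980823}{214865916}$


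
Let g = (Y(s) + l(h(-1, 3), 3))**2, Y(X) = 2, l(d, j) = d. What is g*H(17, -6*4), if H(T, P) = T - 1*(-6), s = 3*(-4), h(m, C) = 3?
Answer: 575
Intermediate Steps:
s = -12
g = 25 (g = (2 + 3)**2 = 5**2 = 25)
H(T, P) = 6 + T (H(T, P) = T + 6 = 6 + T)
g*H(17, -6*4) = 25*(6 + 17) = 25*23 = 575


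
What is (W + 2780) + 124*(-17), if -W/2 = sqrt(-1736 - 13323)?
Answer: 672 - 74*I*sqrt(11) ≈ 672.0 - 245.43*I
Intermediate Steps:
W = -74*I*sqrt(11) (W = -2*sqrt(-1736 - 13323) = -74*I*sqrt(11) ≈ -245.43*I)
(W + 2780) + 124*(-17) = (-74*I*sqrt(11) + 2780) + 124*(-17) = (2780 - 74*I*sqrt(11)) - 2108 = 672 - 74*I*sqrt(11)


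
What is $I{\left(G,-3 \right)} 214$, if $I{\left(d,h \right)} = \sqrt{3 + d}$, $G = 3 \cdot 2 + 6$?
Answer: $214 \sqrt{15} \approx 828.82$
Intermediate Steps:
$G = 12$ ($G = 6 + 6 = 12$)
$I{\left(G,-3 \right)} 214 = \sqrt{3 + 12} \cdot 214 = \sqrt{15} \cdot 214 = 214 \sqrt{15}$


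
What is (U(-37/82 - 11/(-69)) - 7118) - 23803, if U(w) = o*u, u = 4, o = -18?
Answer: -30993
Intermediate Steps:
U(w) = -72 (U(w) = -18*4 = -72)
(U(-37/82 - 11/(-69)) - 7118) - 23803 = (-72 - 7118) - 23803 = -7190 - 23803 = -30993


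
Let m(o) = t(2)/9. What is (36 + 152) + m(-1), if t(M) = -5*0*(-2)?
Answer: 188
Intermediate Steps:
t(M) = 0 (t(M) = 0*(-2) = 0)
m(o) = 0 (m(o) = 0/9 = 0*(1/9) = 0)
(36 + 152) + m(-1) = (36 + 152) + 0 = 188 + 0 = 188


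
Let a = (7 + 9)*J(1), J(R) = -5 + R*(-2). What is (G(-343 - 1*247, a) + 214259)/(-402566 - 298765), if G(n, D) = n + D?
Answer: -213557/701331 ≈ -0.30450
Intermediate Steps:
J(R) = -5 - 2*R
a = -112 (a = (7 + 9)*(-5 - 2*1) = 16*(-5 - 2) = 16*(-7) = -112)
G(n, D) = D + n
(G(-343 - 1*247, a) + 214259)/(-402566 - 298765) = ((-112 + (-343 - 1*247)) + 214259)/(-402566 - 298765) = ((-112 + (-343 - 247)) + 214259)/(-701331) = ((-112 - 590) + 214259)*(-1/701331) = (-702 + 214259)*(-1/701331) = 213557*(-1/701331) = -213557/701331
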